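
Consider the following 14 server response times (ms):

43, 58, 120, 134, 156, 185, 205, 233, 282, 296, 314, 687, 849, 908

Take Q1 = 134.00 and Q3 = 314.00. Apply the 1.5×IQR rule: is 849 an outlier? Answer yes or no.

IQR = Q3 − Q1 = 314.00 − 134.00 = 180.00.
Lower fence = Q1 − 1.5·IQR = 134.00 − 270.00 = -136.00.
Upper fence = Q3 + 1.5·IQR = 314.00 + 270.00 = 584.00.
849 lies above the upper fence.

yes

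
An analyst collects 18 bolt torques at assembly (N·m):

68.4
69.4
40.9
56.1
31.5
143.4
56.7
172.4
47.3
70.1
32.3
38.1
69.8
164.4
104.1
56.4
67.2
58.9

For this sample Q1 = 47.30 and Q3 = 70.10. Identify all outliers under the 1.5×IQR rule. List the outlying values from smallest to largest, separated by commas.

IQR = Q3 − Q1 = 70.10 − 47.30 = 22.80.
Lower fence = Q1 − 1.5·IQR = 47.30 − 34.20 = 13.10.
Upper fence = Q3 + 1.5·IQR = 70.10 + 34.20 = 104.30.
143.4 > 104.30 → outlier.
164.4 > 104.30 → outlier.
172.4 > 104.30 → outlier.
All remaining values lie within [13.10, 104.30].

143.4, 164.4, 172.4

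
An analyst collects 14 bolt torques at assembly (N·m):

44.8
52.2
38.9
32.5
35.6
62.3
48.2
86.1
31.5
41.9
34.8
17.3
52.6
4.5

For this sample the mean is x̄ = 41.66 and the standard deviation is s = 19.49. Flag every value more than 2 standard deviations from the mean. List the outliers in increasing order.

86.1

Cutoffs at x̄ ± 2s: 41.66 ± 2·19.49 = [2.68, 80.64].
86.1: z = 2.28, |z| > 2 → outlier.
Every other value lies within [2.68, 80.64].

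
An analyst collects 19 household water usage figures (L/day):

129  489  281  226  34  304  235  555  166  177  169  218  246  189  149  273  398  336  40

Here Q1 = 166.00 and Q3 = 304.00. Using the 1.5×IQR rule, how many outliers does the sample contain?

1

IQR = 138.00; fences at 166.00 − 207.00 = -41.00 and 304.00 + 207.00 = 511.00.
Outside the cutoffs: 555.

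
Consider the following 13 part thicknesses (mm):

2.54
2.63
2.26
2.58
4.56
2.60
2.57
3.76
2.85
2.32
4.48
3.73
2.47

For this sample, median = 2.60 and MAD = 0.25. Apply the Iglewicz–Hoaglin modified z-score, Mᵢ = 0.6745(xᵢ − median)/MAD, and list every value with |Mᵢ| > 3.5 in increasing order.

|Mᵢ| > 3.5 ⇔ |xᵢ − 2.60| > 3.5·0.25/0.6745 = 1.30.
So outliers lie outside [1.30, 3.90].
4.48: M = 5.07 → outlier.
4.56: M = 5.29 → outlier.

4.48, 4.56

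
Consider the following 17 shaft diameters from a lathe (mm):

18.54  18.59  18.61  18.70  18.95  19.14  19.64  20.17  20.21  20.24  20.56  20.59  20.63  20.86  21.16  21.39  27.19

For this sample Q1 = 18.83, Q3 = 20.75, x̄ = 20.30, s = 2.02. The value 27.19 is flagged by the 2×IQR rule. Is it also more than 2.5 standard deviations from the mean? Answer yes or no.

z = (27.19 − 20.30) / 2.02 = 3.41.
|z| = 3.41 > 2.5.

yes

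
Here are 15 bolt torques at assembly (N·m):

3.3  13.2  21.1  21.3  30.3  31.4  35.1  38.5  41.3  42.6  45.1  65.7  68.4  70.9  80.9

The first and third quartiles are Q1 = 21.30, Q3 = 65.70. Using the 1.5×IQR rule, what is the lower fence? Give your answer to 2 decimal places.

IQR = Q3 − Q1 = 65.70 − 21.30 = 44.40.
Lower fence = Q1 − 1.5·IQR = 21.30 − 66.60 = -45.30.
Upper fence = Q3 + 1.5·IQR = 65.70 + 66.60 = 132.30.

-45.30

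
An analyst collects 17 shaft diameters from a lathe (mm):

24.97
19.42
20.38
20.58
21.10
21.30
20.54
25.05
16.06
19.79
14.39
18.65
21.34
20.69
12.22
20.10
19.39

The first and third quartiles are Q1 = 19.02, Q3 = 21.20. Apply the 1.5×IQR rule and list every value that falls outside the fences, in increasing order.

12.22, 14.39, 24.97, 25.05

IQR = Q3 − Q1 = 21.20 − 19.02 = 2.18.
Lower fence = Q1 − 1.5·IQR = 19.02 − 3.27 = 15.75.
Upper fence = Q3 + 1.5·IQR = 21.20 + 3.27 = 24.47.
12.22 < 15.75 → outlier.
14.39 < 15.75 → outlier.
24.97 > 24.47 → outlier.
25.05 > 24.47 → outlier.
All remaining values lie within [15.75, 24.47].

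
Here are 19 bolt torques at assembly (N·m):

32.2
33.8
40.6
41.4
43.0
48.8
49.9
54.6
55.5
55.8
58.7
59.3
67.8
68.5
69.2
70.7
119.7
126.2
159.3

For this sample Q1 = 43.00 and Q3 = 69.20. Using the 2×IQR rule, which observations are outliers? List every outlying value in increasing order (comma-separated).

IQR = Q3 − Q1 = 69.20 − 43.00 = 26.20.
Lower fence = Q1 − 2·IQR = 43.00 − 52.40 = -9.40.
Upper fence = Q3 + 2·IQR = 69.20 + 52.40 = 121.60.
126.2 > 121.60 → outlier.
159.3 > 121.60 → outlier.
All remaining values lie within [-9.40, 121.60].

126.2, 159.3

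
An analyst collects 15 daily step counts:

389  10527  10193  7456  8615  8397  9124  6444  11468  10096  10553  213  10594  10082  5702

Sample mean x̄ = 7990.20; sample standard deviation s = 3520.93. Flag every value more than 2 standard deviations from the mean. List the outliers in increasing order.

213, 389

Cutoffs at x̄ ± 2s: 7990.20 ± 2·3520.93 = [948.34, 15032.06].
213: z = -2.21, |z| > 2 → outlier.
389: z = -2.16, |z| > 2 → outlier.
Every other value lies within [948.34, 15032.06].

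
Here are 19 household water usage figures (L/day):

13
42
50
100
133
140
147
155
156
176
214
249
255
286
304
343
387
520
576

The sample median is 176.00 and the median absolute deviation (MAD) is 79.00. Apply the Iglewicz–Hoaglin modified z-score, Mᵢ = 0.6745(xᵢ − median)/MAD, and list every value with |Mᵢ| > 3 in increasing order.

576

|Mᵢ| > 3 ⇔ |xᵢ − 176.00| > 3·79.00/0.6745 = 351.37.
So outliers lie outside [-175.37, 527.37].
576: M = 3.42 → outlier.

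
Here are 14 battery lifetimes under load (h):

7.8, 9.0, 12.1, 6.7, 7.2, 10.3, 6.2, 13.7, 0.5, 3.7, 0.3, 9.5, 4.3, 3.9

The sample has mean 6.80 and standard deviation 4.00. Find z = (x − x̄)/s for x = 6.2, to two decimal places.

-0.15

z = (6.2 − 6.80) / 4.00 = -0.15.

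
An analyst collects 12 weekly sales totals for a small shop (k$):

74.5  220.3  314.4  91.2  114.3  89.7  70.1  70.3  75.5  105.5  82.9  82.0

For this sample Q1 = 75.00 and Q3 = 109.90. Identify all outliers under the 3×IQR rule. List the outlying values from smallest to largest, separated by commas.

IQR = Q3 − Q1 = 109.90 − 75.00 = 34.90.
Lower fence = Q1 − 3·IQR = 75.00 − 104.70 = -29.70.
Upper fence = Q3 + 3·IQR = 109.90 + 104.70 = 214.60.
220.3 > 214.60 → outlier.
314.4 > 214.60 → outlier.
All remaining values lie within [-29.70, 214.60].

220.3, 314.4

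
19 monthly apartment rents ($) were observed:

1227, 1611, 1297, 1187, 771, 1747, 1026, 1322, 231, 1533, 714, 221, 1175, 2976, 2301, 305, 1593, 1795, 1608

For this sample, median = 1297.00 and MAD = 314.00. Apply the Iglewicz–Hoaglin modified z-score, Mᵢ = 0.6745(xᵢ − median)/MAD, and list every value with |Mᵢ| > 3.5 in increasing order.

2976

|Mᵢ| > 3.5 ⇔ |xᵢ − 1297.00| > 3.5·314.00/0.6745 = 1629.36.
So outliers lie outside [-332.36, 2926.36].
2976: M = 3.61 → outlier.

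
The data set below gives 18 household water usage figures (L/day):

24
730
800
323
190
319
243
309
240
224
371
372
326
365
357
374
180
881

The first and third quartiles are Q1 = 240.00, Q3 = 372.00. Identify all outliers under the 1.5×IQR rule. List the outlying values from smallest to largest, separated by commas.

24, 730, 800, 881

IQR = Q3 − Q1 = 372.00 − 240.00 = 132.00.
Lower fence = Q1 − 1.5·IQR = 240.00 − 198.00 = 42.00.
Upper fence = Q3 + 1.5·IQR = 372.00 + 198.00 = 570.00.
24 < 42.00 → outlier.
730 > 570.00 → outlier.
800 > 570.00 → outlier.
881 > 570.00 → outlier.
All remaining values lie within [42.00, 570.00].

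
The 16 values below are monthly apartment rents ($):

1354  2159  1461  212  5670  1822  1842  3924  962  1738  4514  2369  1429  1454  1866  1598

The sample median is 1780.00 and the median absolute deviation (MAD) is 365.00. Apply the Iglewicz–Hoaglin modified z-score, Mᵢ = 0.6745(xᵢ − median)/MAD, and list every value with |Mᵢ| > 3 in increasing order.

3924, 4514, 5670

|Mᵢ| > 3 ⇔ |xᵢ − 1780.00| > 3·365.00/0.6745 = 1623.42.
So outliers lie outside [156.58, 3403.42].
3924: M = 3.96 → outlier.
4514: M = 5.05 → outlier.
5670: M = 7.19 → outlier.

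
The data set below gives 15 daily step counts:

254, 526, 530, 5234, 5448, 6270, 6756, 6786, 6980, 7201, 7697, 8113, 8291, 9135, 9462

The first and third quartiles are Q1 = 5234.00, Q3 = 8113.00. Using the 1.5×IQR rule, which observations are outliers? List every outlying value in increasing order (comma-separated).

254, 526, 530

IQR = Q3 − Q1 = 8113.00 − 5234.00 = 2879.00.
Lower fence = Q1 − 1.5·IQR = 5234.00 − 4318.50 = 915.50.
Upper fence = Q3 + 1.5·IQR = 8113.00 + 4318.50 = 12431.50.
254 < 915.50 → outlier.
526 < 915.50 → outlier.
530 < 915.50 → outlier.
All remaining values lie within [915.50, 12431.50].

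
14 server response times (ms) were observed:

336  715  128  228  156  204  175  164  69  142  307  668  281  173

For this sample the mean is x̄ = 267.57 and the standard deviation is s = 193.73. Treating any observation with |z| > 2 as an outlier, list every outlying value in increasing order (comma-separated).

Cutoffs at x̄ ± 2s: 267.57 ± 2·193.73 = [-119.89, 655.03].
668: z = 2.07, |z| > 2 → outlier.
715: z = 2.31, |z| > 2 → outlier.
Every other value lies within [-119.89, 655.03].

668, 715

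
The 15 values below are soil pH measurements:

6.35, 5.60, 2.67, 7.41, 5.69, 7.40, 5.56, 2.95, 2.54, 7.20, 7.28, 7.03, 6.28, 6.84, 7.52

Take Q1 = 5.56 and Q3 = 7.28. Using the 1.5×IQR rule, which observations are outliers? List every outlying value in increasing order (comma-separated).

IQR = Q3 − Q1 = 7.28 − 5.56 = 1.72.
Lower fence = Q1 − 1.5·IQR = 5.56 − 2.58 = 2.98.
Upper fence = Q3 + 1.5·IQR = 7.28 + 2.58 = 9.86.
2.54 < 2.98 → outlier.
2.67 < 2.98 → outlier.
2.95 < 2.98 → outlier.
All remaining values lie within [2.98, 9.86].

2.54, 2.67, 2.95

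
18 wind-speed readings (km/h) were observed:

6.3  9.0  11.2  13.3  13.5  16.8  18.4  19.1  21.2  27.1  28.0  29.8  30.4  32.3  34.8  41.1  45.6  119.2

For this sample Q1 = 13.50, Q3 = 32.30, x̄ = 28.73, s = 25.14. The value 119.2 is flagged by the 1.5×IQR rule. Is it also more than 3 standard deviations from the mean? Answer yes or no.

yes

z = (119.2 − 28.73) / 25.14 = 3.60.
|z| = 3.60 > 3.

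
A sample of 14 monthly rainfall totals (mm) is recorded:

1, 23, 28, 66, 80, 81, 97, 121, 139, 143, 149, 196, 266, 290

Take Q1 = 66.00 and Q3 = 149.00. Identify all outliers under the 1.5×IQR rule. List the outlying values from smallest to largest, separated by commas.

IQR = Q3 − Q1 = 149.00 − 66.00 = 83.00.
Lower fence = Q1 − 1.5·IQR = 66.00 − 124.50 = -58.50.
Upper fence = Q3 + 1.5·IQR = 149.00 + 124.50 = 273.50.
290 > 273.50 → outlier.
All remaining values lie within [-58.50, 273.50].

290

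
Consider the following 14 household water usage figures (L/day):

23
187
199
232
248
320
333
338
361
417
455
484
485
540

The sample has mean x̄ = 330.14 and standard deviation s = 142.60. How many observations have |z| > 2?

Cutoffs: x̄ ± 2s = [44.94, 615.34].
Outside the cutoffs: 23.

1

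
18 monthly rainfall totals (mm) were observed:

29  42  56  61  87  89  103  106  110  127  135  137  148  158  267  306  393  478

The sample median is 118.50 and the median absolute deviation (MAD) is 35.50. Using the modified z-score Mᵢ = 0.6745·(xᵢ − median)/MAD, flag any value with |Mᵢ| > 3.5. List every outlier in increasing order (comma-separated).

|Mᵢ| > 3.5 ⇔ |xᵢ − 118.50| > 3.5·35.50/0.6745 = 184.21.
So outliers lie outside [-65.71, 302.71].
306: M = 3.56 → outlier.
393: M = 5.22 → outlier.
478: M = 6.83 → outlier.

306, 393, 478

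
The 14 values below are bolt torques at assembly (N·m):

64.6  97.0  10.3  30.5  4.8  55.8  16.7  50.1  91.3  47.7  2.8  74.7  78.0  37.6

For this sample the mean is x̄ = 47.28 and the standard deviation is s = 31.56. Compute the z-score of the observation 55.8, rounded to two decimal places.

0.27

z = (55.8 − 47.28) / 31.56 = 0.27.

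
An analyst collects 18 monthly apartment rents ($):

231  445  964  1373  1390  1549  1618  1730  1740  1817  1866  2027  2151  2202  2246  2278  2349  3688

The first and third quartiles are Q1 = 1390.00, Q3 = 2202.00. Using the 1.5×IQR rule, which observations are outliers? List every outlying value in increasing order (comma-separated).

3688

IQR = Q3 − Q1 = 2202.00 − 1390.00 = 812.00.
Lower fence = Q1 − 1.5·IQR = 1390.00 − 1218.00 = 172.00.
Upper fence = Q3 + 1.5·IQR = 2202.00 + 1218.00 = 3420.00.
3688 > 3420.00 → outlier.
All remaining values lie within [172.00, 3420.00].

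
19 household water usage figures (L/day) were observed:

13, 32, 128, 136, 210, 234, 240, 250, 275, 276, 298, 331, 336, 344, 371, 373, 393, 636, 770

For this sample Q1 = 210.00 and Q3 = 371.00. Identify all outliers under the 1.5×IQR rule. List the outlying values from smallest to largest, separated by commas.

IQR = Q3 − Q1 = 371.00 − 210.00 = 161.00.
Lower fence = Q1 − 1.5·IQR = 210.00 − 241.50 = -31.50.
Upper fence = Q3 + 1.5·IQR = 371.00 + 241.50 = 612.50.
636 > 612.50 → outlier.
770 > 612.50 → outlier.
All remaining values lie within [-31.50, 612.50].

636, 770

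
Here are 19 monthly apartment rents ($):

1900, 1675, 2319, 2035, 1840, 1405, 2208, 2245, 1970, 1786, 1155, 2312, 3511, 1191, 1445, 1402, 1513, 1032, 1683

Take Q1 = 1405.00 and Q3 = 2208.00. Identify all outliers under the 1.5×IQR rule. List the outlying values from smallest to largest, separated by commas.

3511

IQR = Q3 − Q1 = 2208.00 − 1405.00 = 803.00.
Lower fence = Q1 − 1.5·IQR = 1405.00 − 1204.50 = 200.50.
Upper fence = Q3 + 1.5·IQR = 2208.00 + 1204.50 = 3412.50.
3511 > 3412.50 → outlier.
All remaining values lie within [200.50, 3412.50].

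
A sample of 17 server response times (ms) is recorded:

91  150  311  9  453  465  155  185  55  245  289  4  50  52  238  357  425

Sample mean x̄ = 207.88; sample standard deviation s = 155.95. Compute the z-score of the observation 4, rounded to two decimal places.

z = (4 − 207.88) / 155.95 = -1.31.

-1.31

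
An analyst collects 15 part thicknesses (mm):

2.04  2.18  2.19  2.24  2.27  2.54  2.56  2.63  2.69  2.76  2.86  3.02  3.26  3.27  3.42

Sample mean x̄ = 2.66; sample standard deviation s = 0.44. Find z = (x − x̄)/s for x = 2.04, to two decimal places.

-1.41

z = (2.04 − 2.66) / 0.44 = -1.41.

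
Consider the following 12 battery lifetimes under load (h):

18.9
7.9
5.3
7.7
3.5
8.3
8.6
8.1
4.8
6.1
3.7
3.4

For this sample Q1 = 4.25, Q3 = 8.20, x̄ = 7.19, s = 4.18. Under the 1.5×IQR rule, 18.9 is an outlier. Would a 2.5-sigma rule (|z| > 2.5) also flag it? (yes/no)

yes

z = (18.9 − 7.19) / 4.18 = 2.80.
|z| = 2.80 > 2.5.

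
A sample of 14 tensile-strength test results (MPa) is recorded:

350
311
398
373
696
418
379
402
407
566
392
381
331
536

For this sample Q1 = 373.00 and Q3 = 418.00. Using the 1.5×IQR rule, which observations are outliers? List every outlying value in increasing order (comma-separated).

536, 566, 696

IQR = Q3 − Q1 = 418.00 − 373.00 = 45.00.
Lower fence = Q1 − 1.5·IQR = 373.00 − 67.50 = 305.50.
Upper fence = Q3 + 1.5·IQR = 418.00 + 67.50 = 485.50.
536 > 485.50 → outlier.
566 > 485.50 → outlier.
696 > 485.50 → outlier.
All remaining values lie within [305.50, 485.50].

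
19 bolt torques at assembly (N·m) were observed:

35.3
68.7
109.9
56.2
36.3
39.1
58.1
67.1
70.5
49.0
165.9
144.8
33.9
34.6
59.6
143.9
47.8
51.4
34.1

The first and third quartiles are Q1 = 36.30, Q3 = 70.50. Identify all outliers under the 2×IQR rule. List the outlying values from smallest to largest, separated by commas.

IQR = Q3 − Q1 = 70.50 − 36.30 = 34.20.
Lower fence = Q1 − 2·IQR = 36.30 − 68.40 = -32.10.
Upper fence = Q3 + 2·IQR = 70.50 + 68.40 = 138.90.
143.9 > 138.90 → outlier.
144.8 > 138.90 → outlier.
165.9 > 138.90 → outlier.
All remaining values lie within [-32.10, 138.90].

143.9, 144.8, 165.9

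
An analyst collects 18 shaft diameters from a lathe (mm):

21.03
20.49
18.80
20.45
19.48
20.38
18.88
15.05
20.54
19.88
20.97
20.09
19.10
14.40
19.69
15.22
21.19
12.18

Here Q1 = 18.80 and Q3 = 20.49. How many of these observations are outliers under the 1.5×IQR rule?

IQR = 1.69; fences at 18.80 − 2.535 = 16.265 and 20.49 + 2.535 = 23.025.
Outside the cutoffs: 12.18, 14.40, 15.05, 15.22.

4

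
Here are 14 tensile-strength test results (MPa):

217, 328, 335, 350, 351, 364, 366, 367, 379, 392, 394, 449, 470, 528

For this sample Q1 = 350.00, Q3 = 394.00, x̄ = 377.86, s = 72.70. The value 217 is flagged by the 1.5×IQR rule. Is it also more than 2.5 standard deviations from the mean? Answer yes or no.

no

z = (217 − 377.86) / 72.70 = -2.21.
|z| = 2.21 ≤ 2.5.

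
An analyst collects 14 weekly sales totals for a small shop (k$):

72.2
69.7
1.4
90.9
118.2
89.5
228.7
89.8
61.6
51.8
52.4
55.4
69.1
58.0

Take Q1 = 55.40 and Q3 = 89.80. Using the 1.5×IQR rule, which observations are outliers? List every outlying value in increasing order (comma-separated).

1.4, 228.7

IQR = Q3 − Q1 = 89.80 − 55.40 = 34.40.
Lower fence = Q1 − 1.5·IQR = 55.40 − 51.60 = 3.80.
Upper fence = Q3 + 1.5·IQR = 89.80 + 51.60 = 141.40.
1.4 < 3.80 → outlier.
228.7 > 141.40 → outlier.
All remaining values lie within [3.80, 141.40].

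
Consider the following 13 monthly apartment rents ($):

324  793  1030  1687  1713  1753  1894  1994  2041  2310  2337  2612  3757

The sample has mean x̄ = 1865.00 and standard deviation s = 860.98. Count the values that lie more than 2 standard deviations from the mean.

1

Cutoffs: x̄ ± 2s = [143.04, 3586.96].
Outside the cutoffs: 3757.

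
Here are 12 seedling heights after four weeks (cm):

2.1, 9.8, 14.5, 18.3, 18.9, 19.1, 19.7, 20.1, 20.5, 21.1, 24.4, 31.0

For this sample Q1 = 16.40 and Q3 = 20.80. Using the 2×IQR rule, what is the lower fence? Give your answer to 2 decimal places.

7.60

IQR = Q3 − Q1 = 20.80 − 16.40 = 4.40.
Lower fence = Q1 − 2·IQR = 16.40 − 8.80 = 7.60.
Upper fence = Q3 + 2·IQR = 20.80 + 8.80 = 29.60.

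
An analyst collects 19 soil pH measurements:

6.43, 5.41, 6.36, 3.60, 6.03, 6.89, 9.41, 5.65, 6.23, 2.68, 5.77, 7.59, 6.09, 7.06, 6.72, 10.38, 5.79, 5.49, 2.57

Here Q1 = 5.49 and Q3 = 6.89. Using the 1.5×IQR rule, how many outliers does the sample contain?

4

IQR = 1.40; fences at 5.49 − 2.10 = 3.39 and 6.89 + 2.10 = 8.99.
Outside the cutoffs: 2.57, 2.68, 9.41, 10.38.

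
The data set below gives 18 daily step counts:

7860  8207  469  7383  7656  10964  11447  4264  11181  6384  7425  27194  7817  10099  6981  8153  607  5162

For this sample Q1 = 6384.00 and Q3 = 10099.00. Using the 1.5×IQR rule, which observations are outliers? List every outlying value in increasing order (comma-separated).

IQR = Q3 − Q1 = 10099.00 − 6384.00 = 3715.00.
Lower fence = Q1 − 1.5·IQR = 6384.00 − 5572.50 = 811.50.
Upper fence = Q3 + 1.5·IQR = 10099.00 + 5572.50 = 15671.50.
469 < 811.50 → outlier.
607 < 811.50 → outlier.
27194 > 15671.50 → outlier.
All remaining values lie within [811.50, 15671.50].

469, 607, 27194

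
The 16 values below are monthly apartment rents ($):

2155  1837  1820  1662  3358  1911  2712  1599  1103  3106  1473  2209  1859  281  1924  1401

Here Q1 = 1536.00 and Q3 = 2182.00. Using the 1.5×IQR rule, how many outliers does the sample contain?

2

IQR = 646.00; fences at 1536.00 − 969.00 = 567.00 and 2182.00 + 969.00 = 3151.00.
Outside the cutoffs: 281, 3358.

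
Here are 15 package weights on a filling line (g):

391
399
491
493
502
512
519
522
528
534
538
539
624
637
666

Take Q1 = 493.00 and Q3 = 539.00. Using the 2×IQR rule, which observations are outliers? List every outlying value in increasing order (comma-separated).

391, 399, 637, 666

IQR = Q3 − Q1 = 539.00 − 493.00 = 46.00.
Lower fence = Q1 − 2·IQR = 493.00 − 92.00 = 401.00.
Upper fence = Q3 + 2·IQR = 539.00 + 92.00 = 631.00.
391 < 401.00 → outlier.
399 < 401.00 → outlier.
637 > 631.00 → outlier.
666 > 631.00 → outlier.
All remaining values lie within [401.00, 631.00].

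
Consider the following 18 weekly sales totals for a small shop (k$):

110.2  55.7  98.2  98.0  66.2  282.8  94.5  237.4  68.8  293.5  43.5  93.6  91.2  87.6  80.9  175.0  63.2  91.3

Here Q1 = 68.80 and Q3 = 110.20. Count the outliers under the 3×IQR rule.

3

IQR = 41.40; fences at 68.80 − 124.20 = -55.40 and 110.20 + 124.20 = 234.40.
Outside the cutoffs: 237.4, 282.8, 293.5.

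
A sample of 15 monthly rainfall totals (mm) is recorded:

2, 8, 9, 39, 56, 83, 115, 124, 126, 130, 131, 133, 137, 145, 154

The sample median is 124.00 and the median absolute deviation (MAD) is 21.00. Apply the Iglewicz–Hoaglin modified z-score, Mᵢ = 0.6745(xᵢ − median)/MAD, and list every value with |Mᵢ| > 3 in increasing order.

2, 8, 9

|Mᵢ| > 3 ⇔ |xᵢ − 124.00| > 3·21.00/0.6745 = 93.40.
So outliers lie outside [30.60, 217.40].
2: M = -3.92 → outlier.
8: M = -3.73 → outlier.
9: M = -3.69 → outlier.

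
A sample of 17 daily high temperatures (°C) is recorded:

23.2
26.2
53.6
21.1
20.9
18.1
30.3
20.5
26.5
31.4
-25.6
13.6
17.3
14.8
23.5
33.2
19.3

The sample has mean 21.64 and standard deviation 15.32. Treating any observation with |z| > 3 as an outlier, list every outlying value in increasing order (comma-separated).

Cutoffs at x̄ ± 3s: 21.64 ± 3·15.32 = [-24.32, 67.60].
-25.6: z = -3.08, |z| > 3 → outlier.
Every other value lies within [-24.32, 67.60].

-25.6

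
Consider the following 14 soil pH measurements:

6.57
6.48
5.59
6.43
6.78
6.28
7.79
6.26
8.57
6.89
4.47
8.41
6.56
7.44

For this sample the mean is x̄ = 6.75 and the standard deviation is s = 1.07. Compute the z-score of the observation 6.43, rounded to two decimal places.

-0.30

z = (6.43 − 6.75) / 1.07 = -0.30.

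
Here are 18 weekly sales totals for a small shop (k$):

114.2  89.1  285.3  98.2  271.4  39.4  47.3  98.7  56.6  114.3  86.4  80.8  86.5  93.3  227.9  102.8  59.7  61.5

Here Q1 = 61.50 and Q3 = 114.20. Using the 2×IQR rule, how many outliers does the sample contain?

IQR = 52.70; fences at 61.50 − 105.40 = -43.90 and 114.20 + 105.40 = 219.60.
Outside the cutoffs: 227.9, 271.4, 285.3.

3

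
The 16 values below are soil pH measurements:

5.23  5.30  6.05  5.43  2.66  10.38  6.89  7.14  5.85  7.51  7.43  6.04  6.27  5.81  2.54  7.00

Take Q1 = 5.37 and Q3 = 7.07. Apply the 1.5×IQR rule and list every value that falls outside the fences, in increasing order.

IQR = Q3 − Q1 = 7.07 − 5.37 = 1.70.
Lower fence = Q1 − 1.5·IQR = 5.37 − 2.55 = 2.82.
Upper fence = Q3 + 1.5·IQR = 7.07 + 2.55 = 9.62.
2.54 < 2.82 → outlier.
2.66 < 2.82 → outlier.
10.38 > 9.62 → outlier.
All remaining values lie within [2.82, 9.62].

2.54, 2.66, 10.38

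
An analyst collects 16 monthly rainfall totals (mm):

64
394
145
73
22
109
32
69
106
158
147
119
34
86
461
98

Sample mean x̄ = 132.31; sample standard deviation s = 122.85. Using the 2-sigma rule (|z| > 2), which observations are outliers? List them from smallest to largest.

394, 461

Cutoffs at x̄ ± 2s: 132.31 ± 2·122.85 = [-113.39, 378.01].
394: z = 2.13, |z| > 2 → outlier.
461: z = 2.68, |z| > 2 → outlier.
Every other value lies within [-113.39, 378.01].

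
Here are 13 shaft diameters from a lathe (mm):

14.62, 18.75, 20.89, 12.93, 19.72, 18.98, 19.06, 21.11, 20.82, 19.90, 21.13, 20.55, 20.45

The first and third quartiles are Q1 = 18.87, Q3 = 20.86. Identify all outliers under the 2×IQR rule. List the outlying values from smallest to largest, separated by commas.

12.93, 14.62

IQR = Q3 − Q1 = 20.86 − 18.87 = 1.99.
Lower fence = Q1 − 2·IQR = 18.87 − 3.98 = 14.89.
Upper fence = Q3 + 2·IQR = 20.86 + 3.98 = 24.84.
12.93 < 14.89 → outlier.
14.62 < 14.89 → outlier.
All remaining values lie within [14.89, 24.84].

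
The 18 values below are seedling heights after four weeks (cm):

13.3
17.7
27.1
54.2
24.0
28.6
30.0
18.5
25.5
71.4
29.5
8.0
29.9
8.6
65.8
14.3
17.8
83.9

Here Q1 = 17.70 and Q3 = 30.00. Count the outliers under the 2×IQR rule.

IQR = 12.30; fences at 17.70 − 24.60 = -6.90 and 30.00 + 24.60 = 54.60.
Outside the cutoffs: 65.8, 71.4, 83.9.

3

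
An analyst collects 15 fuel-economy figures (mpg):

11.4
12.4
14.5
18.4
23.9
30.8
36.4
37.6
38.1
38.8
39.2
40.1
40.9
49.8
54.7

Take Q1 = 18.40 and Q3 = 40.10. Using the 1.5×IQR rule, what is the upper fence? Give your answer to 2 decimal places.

72.65

IQR = Q3 − Q1 = 40.10 − 18.40 = 21.70.
Lower fence = Q1 − 1.5·IQR = 18.40 − 32.55 = -14.15.
Upper fence = Q3 + 1.5·IQR = 40.10 + 32.55 = 72.65.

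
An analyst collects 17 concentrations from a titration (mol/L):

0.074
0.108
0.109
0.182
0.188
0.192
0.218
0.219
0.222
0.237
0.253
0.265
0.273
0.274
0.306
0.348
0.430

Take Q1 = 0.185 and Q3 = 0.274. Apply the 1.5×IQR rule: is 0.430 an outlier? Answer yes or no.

IQR = Q3 − Q1 = 0.274 − 0.185 = 0.089.
Lower fence = Q1 − 1.5·IQR = 0.185 − 0.1335 = 0.0515.
Upper fence = Q3 + 1.5·IQR = 0.274 + 0.1335 = 0.4075.
0.430 lies above the upper fence.

yes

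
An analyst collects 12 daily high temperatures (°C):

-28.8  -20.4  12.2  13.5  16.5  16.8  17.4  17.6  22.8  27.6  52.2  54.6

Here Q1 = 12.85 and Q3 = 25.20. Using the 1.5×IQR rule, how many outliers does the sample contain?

4

IQR = 12.35; fences at 12.85 − 18.525 = -5.675 and 25.20 + 18.525 = 43.725.
Outside the cutoffs: -28.8, -20.4, 52.2, 54.6.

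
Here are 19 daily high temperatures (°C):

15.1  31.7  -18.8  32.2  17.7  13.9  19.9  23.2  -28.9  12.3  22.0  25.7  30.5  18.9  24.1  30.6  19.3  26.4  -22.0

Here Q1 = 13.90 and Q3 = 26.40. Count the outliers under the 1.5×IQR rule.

3

IQR = 12.50; fences at 13.90 − 18.75 = -4.85 and 26.40 + 18.75 = 45.15.
Outside the cutoffs: -28.9, -22.0, -18.8.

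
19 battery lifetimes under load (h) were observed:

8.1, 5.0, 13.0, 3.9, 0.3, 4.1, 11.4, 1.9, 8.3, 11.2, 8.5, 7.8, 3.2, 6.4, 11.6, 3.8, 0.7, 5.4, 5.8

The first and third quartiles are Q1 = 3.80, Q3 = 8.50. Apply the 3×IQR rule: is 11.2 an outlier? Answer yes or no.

IQR = Q3 − Q1 = 8.50 − 3.80 = 4.70.
Lower fence = Q1 − 3·IQR = 3.80 − 14.10 = -10.30.
Upper fence = Q3 + 3·IQR = 8.50 + 14.10 = 22.60.
11.2 lies within [-10.30, 22.60].

no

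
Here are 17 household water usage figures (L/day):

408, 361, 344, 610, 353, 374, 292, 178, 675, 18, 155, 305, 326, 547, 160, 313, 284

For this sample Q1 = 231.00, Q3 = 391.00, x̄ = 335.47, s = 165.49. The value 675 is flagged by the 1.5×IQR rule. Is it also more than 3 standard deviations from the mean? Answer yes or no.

no

z = (675 − 335.47) / 165.49 = 2.05.
|z| = 2.05 ≤ 3.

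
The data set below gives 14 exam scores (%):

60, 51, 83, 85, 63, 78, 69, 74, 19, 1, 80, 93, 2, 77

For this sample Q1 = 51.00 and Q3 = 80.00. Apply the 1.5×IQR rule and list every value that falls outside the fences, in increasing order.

IQR = Q3 − Q1 = 80.00 − 51.00 = 29.00.
Lower fence = Q1 − 1.5·IQR = 51.00 − 43.50 = 7.50.
Upper fence = Q3 + 1.5·IQR = 80.00 + 43.50 = 123.50.
1 < 7.50 → outlier.
2 < 7.50 → outlier.
All remaining values lie within [7.50, 123.50].

1, 2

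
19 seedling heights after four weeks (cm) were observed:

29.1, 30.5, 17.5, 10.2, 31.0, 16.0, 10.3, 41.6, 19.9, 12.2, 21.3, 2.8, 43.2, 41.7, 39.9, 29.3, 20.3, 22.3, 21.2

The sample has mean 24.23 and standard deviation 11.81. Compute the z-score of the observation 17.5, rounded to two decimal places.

z = (17.5 − 24.23) / 11.81 = -0.57.

-0.57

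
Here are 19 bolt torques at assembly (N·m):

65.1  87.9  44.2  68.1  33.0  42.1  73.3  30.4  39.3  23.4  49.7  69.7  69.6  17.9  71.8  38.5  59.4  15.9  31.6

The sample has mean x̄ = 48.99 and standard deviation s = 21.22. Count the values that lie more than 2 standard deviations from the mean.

Cutoffs: x̄ ± 2s = [6.55, 91.43].
Every value lies within the cutoffs.

0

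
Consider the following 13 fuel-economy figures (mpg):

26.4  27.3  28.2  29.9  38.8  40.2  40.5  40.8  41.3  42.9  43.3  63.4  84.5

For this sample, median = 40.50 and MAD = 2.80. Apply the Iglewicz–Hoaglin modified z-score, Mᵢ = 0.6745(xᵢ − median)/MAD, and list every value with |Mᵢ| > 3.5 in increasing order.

63.4, 84.5

|Mᵢ| > 3.5 ⇔ |xᵢ − 40.50| > 3.5·2.80/0.6745 = 14.53.
So outliers lie outside [25.97, 55.03].
63.4: M = 5.52 → outlier.
84.5: M = 10.60 → outlier.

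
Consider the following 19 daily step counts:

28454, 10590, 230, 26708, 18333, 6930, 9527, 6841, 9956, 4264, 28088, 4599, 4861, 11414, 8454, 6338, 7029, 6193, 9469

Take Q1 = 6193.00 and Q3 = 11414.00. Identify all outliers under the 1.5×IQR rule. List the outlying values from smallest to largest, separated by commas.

26708, 28088, 28454

IQR = Q3 − Q1 = 11414.00 − 6193.00 = 5221.00.
Lower fence = Q1 − 1.5·IQR = 6193.00 − 7831.50 = -1638.50.
Upper fence = Q3 + 1.5·IQR = 11414.00 + 7831.50 = 19245.50.
26708 > 19245.50 → outlier.
28088 > 19245.50 → outlier.
28454 > 19245.50 → outlier.
All remaining values lie within [-1638.50, 19245.50].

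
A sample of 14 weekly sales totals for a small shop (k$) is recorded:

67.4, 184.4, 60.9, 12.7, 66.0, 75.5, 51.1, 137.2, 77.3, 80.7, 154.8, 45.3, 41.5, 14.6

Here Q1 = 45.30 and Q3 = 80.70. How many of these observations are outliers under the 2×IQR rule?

2

IQR = 35.40; fences at 45.30 − 70.80 = -25.50 and 80.70 + 70.80 = 151.50.
Outside the cutoffs: 154.8, 184.4.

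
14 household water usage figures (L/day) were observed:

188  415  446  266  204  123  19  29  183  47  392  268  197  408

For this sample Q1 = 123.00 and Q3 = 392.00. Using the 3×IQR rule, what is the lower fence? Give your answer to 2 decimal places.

-684.00

IQR = Q3 − Q1 = 392.00 − 123.00 = 269.00.
Lower fence = Q1 − 3·IQR = 123.00 − 807.00 = -684.00.
Upper fence = Q3 + 3·IQR = 392.00 + 807.00 = 1199.00.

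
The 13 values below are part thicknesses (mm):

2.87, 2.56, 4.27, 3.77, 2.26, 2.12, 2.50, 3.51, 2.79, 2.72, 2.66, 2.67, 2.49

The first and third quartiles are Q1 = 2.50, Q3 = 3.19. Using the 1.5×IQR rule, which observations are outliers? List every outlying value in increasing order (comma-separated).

4.27

IQR = Q3 − Q1 = 3.19 − 2.50 = 0.69.
Lower fence = Q1 − 1.5·IQR = 2.50 − 1.035 = 1.465.
Upper fence = Q3 + 1.5·IQR = 3.19 + 1.035 = 4.225.
4.27 > 4.225 → outlier.
All remaining values lie within [1.465, 4.225].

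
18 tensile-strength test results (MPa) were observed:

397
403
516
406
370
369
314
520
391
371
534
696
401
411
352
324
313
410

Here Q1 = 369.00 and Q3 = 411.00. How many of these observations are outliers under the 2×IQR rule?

IQR = 42.00; fences at 369.00 − 84.00 = 285.00 and 411.00 + 84.00 = 495.00.
Outside the cutoffs: 516, 520, 534, 696.

4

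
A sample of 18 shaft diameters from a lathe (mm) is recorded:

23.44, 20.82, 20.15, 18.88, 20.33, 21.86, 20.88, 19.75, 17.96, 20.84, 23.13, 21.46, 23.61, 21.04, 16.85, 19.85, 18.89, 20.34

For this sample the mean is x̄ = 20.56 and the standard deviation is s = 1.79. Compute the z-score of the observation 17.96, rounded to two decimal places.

z = (17.96 − 20.56) / 1.79 = -1.45.

-1.45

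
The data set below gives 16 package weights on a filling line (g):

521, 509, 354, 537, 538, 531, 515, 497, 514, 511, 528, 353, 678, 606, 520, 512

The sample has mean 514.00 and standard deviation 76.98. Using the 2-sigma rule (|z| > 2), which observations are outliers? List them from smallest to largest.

353, 354, 678

Cutoffs at x̄ ± 2s: 514.00 ± 2·76.98 = [360.04, 667.96].
353: z = -2.09, |z| > 2 → outlier.
354: z = -2.08, |z| > 2 → outlier.
678: z = 2.13, |z| > 2 → outlier.
Every other value lies within [360.04, 667.96].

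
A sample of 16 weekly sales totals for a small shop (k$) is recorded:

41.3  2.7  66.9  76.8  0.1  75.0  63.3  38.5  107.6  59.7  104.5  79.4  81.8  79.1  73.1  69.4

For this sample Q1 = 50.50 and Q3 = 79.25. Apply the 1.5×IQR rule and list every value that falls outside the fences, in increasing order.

0.1, 2.7

IQR = Q3 − Q1 = 79.25 − 50.50 = 28.75.
Lower fence = Q1 − 1.5·IQR = 50.50 − 43.125 = 7.375.
Upper fence = Q3 + 1.5·IQR = 79.25 + 43.125 = 122.375.
0.1 < 7.375 → outlier.
2.7 < 7.375 → outlier.
All remaining values lie within [7.375, 122.375].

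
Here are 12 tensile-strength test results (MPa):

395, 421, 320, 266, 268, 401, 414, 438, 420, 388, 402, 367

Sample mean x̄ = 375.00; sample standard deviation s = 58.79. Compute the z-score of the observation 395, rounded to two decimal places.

z = (395 − 375.00) / 58.79 = 0.34.

0.34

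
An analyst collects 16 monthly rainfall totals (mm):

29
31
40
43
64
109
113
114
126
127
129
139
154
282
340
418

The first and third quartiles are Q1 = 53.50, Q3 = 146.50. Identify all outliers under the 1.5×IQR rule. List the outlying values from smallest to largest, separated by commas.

IQR = Q3 − Q1 = 146.50 − 53.50 = 93.00.
Lower fence = Q1 − 1.5·IQR = 53.50 − 139.50 = -86.00.
Upper fence = Q3 + 1.5·IQR = 146.50 + 139.50 = 286.00.
340 > 286.00 → outlier.
418 > 286.00 → outlier.
All remaining values lie within [-86.00, 286.00].

340, 418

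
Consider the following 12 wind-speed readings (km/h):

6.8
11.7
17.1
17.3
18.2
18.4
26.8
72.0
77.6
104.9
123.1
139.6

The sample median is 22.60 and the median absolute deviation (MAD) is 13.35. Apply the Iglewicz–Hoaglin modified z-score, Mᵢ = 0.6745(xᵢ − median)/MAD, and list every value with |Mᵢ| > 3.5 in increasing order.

104.9, 123.1, 139.6

|Mᵢ| > 3.5 ⇔ |xᵢ − 22.60| > 3.5·13.35/0.6745 = 69.27.
So outliers lie outside [-46.67, 91.87].
104.9: M = 4.16 → outlier.
123.1: M = 5.08 → outlier.
139.6: M = 5.91 → outlier.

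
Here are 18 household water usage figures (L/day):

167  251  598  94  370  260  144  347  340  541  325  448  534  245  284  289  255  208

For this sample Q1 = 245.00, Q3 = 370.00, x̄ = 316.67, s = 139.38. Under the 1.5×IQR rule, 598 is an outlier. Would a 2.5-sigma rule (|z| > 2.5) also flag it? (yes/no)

z = (598 − 316.67) / 139.38 = 2.02.
|z| = 2.02 ≤ 2.5.

no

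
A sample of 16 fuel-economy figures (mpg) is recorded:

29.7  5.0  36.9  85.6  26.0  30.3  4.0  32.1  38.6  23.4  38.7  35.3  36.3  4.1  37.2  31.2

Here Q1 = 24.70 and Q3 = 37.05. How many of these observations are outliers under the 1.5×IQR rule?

IQR = 12.35; fences at 24.70 − 18.525 = 6.175 and 37.05 + 18.525 = 55.575.
Outside the cutoffs: 4.0, 4.1, 5.0, 85.6.

4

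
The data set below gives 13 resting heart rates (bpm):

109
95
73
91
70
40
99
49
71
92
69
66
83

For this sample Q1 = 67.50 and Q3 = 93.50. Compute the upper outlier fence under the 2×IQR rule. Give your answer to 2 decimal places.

145.50

IQR = Q3 − Q1 = 93.50 − 67.50 = 26.00.
Lower fence = Q1 − 2·IQR = 67.50 − 52.00 = 15.50.
Upper fence = Q3 + 2·IQR = 93.50 + 52.00 = 145.50.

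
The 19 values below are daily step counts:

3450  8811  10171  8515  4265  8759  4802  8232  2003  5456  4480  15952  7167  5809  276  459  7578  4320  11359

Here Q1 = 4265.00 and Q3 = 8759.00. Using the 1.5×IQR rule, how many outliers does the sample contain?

1

IQR = 4494.00; fences at 4265.00 − 6741.00 = -2476.00 and 8759.00 + 6741.00 = 15500.00.
Outside the cutoffs: 15952.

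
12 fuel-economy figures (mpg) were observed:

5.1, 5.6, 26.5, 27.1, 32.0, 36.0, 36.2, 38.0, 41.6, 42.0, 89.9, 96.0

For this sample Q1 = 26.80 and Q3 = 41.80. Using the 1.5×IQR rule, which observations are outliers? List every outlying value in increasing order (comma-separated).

IQR = Q3 − Q1 = 41.80 − 26.80 = 15.00.
Lower fence = Q1 − 1.5·IQR = 26.80 − 22.50 = 4.30.
Upper fence = Q3 + 1.5·IQR = 41.80 + 22.50 = 64.30.
89.9 > 64.30 → outlier.
96.0 > 64.30 → outlier.
All remaining values lie within [4.30, 64.30].

89.9, 96.0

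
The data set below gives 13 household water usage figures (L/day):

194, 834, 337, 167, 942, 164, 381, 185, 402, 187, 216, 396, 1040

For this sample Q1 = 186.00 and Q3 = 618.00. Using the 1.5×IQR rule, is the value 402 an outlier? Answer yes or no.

IQR = Q3 − Q1 = 618.00 − 186.00 = 432.00.
Lower fence = Q1 − 1.5·IQR = 186.00 − 648.00 = -462.00.
Upper fence = Q3 + 1.5·IQR = 618.00 + 648.00 = 1266.00.
402 lies within [-462.00, 1266.00].

no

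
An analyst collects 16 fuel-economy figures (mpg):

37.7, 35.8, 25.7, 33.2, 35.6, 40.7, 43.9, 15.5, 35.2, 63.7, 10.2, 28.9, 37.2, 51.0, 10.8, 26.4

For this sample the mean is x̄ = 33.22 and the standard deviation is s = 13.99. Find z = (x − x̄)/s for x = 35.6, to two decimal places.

z = (35.6 − 33.22) / 13.99 = 0.17.

0.17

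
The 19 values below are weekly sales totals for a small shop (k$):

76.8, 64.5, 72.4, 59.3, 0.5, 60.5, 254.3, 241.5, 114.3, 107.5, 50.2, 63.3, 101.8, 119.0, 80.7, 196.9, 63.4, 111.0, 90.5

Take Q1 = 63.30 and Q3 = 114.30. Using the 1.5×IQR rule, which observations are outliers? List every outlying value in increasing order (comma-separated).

196.9, 241.5, 254.3

IQR = Q3 − Q1 = 114.30 − 63.30 = 51.00.
Lower fence = Q1 − 1.5·IQR = 63.30 − 76.50 = -13.20.
Upper fence = Q3 + 1.5·IQR = 114.30 + 76.50 = 190.80.
196.9 > 190.80 → outlier.
241.5 > 190.80 → outlier.
254.3 > 190.80 → outlier.
All remaining values lie within [-13.20, 190.80].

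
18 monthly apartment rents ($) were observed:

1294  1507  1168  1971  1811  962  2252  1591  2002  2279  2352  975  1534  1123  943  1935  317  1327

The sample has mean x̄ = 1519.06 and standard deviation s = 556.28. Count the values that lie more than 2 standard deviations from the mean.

Cutoffs: x̄ ± 2s = [406.50, 2631.62].
Outside the cutoffs: 317.

1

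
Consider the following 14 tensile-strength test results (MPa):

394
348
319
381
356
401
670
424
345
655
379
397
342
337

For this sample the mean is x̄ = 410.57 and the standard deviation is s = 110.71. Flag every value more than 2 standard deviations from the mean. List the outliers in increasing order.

Cutoffs at x̄ ± 2s: 410.57 ± 2·110.71 = [189.15, 631.99].
655: z = 2.21, |z| > 2 → outlier.
670: z = 2.34, |z| > 2 → outlier.
Every other value lies within [189.15, 631.99].

655, 670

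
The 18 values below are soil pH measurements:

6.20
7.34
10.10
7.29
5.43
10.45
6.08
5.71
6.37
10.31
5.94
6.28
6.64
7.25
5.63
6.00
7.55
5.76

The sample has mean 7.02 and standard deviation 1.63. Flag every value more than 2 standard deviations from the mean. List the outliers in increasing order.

10.31, 10.45

Cutoffs at x̄ ± 2s: 7.02 ± 2·1.63 = [3.76, 10.28].
10.31: z = 2.02, |z| > 2 → outlier.
10.45: z = 2.10, |z| > 2 → outlier.
Every other value lies within [3.76, 10.28].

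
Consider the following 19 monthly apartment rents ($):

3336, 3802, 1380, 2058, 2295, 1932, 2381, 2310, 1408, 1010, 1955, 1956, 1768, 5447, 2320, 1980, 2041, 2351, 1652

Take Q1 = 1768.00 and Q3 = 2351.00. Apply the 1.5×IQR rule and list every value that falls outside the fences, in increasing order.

3336, 3802, 5447

IQR = Q3 − Q1 = 2351.00 − 1768.00 = 583.00.
Lower fence = Q1 − 1.5·IQR = 1768.00 − 874.50 = 893.50.
Upper fence = Q3 + 1.5·IQR = 2351.00 + 874.50 = 3225.50.
3336 > 3225.50 → outlier.
3802 > 3225.50 → outlier.
5447 > 3225.50 → outlier.
All remaining values lie within [893.50, 3225.50].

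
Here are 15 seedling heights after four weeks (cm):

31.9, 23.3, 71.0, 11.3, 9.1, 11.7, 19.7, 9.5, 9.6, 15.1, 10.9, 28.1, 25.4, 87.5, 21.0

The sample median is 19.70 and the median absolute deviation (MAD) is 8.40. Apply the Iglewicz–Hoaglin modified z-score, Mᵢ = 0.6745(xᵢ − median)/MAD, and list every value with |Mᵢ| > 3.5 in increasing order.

|Mᵢ| > 3.5 ⇔ |xᵢ − 19.70| > 3.5·8.40/0.6745 = 43.59.
So outliers lie outside [-23.89, 63.29].
71.0: M = 4.12 → outlier.
87.5: M = 5.44 → outlier.

71.0, 87.5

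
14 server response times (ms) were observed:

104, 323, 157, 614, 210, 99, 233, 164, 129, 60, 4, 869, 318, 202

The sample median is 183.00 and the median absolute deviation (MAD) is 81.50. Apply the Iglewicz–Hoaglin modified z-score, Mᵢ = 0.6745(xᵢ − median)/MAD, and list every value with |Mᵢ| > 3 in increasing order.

|Mᵢ| > 3 ⇔ |xᵢ − 183.00| > 3·81.50/0.6745 = 362.49.
So outliers lie outside [-179.49, 545.49].
614: M = 3.57 → outlier.
869: M = 5.68 → outlier.

614, 869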